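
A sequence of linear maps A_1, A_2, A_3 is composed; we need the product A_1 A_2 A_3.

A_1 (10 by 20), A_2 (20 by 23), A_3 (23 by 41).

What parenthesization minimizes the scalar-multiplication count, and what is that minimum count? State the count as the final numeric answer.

14030

(A_1 (A_2 A_3)): cost 27060.
((A_1 A_2) A_3): cost 14030.
Optimal: ((A_1 A_2) A_3) with cost 14030.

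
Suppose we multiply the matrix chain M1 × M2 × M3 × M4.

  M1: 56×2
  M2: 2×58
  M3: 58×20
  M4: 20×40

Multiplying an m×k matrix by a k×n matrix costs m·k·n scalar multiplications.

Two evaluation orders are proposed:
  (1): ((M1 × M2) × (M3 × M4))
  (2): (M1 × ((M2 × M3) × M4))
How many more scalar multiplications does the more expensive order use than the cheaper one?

Order (1) = ((M1 × M2) × (M3 × M4)): (M1 × M2): 56×2 by 2×58 → 56×58, cost 56·2·58 = 6496; (M3 × M4): 58×20 by 20×40 → 58×40, cost 58·20·40 = 46400; ((M1 × M2) × (M3 × M4)): 56×58 by 58×40 → 56×40, cost 56·58·40 = 129920; cumulative 182816. Total 182816.
Order (2) = (M1 × ((M2 × M3) × M4)): (M2 × M3): 2×58 by 58×20 → 2×20, cost 2·58·20 = 2320; ((M2 × M3) × M4): 2×20 by 20×40 → 2×40, cost 2·20·40 = 1600; cumulative 3920; (M1 × ((M2 × M3) × M4)): 56×2 by 2×40 → 56×40, cost 56·2·40 = 4480; cumulative 8400. Total 8400.
Difference: |182816 − 8400| = 174416.

174416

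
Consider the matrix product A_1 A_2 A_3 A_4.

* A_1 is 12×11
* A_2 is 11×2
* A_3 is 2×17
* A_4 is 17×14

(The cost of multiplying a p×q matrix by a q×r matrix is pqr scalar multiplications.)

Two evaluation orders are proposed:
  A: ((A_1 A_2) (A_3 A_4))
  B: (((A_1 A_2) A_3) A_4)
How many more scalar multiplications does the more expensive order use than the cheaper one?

2452

Order A = ((A_1 A_2) (A_3 A_4)): (A_1 A_2): 12×11 by 11×2 → 12×2, cost 12·11·2 = 264; (A_3 A_4): 2×17 by 17×14 → 2×14, cost 2·17·14 = 476; ((A_1 A_2) (A_3 A_4)): 12×2 by 2×14 → 12×14, cost 12·2·14 = 336; cumulative 1076. Total 1076.
Order B = (((A_1 A_2) A_3) A_4): (A_1 A_2): 12×11 by 11×2 → 12×2, cost 12·11·2 = 264; ((A_1 A_2) A_3): 12×2 by 2×17 → 12×17, cost 12·2·17 = 408; cumulative 672; (((A_1 A_2) A_3) A_4): 12×17 by 17×14 → 12×14, cost 12·17·14 = 2856; cumulative 3528. Total 3528.
Difference: |1076 − 3528| = 2452.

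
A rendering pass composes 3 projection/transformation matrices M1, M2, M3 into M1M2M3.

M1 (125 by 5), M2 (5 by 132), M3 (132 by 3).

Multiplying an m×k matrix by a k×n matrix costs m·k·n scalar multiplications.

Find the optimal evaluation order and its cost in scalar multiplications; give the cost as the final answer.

3855

(M1(M2M3)): cost 3855.
((M1M2)M3): cost 132000.
Optimal: (M1(M2M3)) with cost 3855.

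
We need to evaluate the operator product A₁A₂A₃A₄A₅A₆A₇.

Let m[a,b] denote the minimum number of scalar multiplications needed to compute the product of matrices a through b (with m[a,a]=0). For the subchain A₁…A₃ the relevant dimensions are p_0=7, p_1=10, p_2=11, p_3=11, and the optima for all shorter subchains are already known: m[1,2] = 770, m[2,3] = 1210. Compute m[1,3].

m[1,3] = min over k∈[1,2] of m[1,k]+m[k+1,3]+p_{0}·p_k·p_{3}.
k=1: 0 + 1210 + 7·10·11 = 1980; k=2: 770 + 0 + 7·11·11 = 1617.
Minimum: 1617 at k=2.

1617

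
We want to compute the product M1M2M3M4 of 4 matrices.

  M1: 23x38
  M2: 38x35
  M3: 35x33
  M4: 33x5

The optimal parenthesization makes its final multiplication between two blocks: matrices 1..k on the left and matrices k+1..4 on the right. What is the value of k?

1

Adjacent pairs: M1M2 = 23·38·35 = 30590; M2M3 = 38·35·33 = 43890; M3M4 = 35·33·5 = 5775.
Length 3: M1..M3: k=1: 0+43890+23·38·33=72732; k=2: 30590+0+23·35·33=57155 → min 57155 | M2..M4: k=2: 0+5775+38·35·5=12425; k=3: 43890+0+38·33·5=50160 → min 12425.
Top-level splits: k=1: (M1..M1)·(M2..M4) → 0+12425+23·38·5 = 16795; k=2: (M1..M2)·(M3..M4) → 30590+5775+23·35·5 = 40390; k=3: (M1..M3)·(M4..M4) → 57155+0+23·33·5 = 60950.
Best split is after M1, i.e. k = 1.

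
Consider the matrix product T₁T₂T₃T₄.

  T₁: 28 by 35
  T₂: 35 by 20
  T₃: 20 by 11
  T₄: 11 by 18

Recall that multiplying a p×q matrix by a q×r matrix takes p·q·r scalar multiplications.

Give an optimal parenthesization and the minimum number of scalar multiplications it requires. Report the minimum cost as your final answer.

Adjacent pairs: T₁T₂ = 28·35·20 = 19600; T₂T₃ = 35·20·11 = 7700; T₃T₄ = 20·11·18 = 3960.
Length 3: T₁..T₃: k=1: 0+7700+28·35·11=18480; k=2: 19600+0+28·20·11=25760 → min 18480 | T₂..T₄: k=2: 0+3960+35·20·18=16560; k=3: 7700+0+35·11·18=14630 → min 14630.
Length 4: T₁..T₄: k=1: 0+14630+28·35·18=32270; k=2: 19600+3960+28·20·18=33640; k=3: 18480+0+28·11·18=24024 → min 24024.
Optimal parenthesization: ((T₁(T₂T₃))T₄) with cost 24024.

24024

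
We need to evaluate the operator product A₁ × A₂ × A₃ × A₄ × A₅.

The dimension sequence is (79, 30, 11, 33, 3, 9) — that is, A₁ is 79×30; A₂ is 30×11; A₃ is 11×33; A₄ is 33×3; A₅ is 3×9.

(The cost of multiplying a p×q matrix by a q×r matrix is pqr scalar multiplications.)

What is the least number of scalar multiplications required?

Adjacent pairs: A₁A₂ = 79·30·11 = 26070; A₂A₃ = 30·11·33 = 10890; A₃A₄ = 11·33·3 = 1089; A₄A₅ = 33·3·9 = 891.
Length 3: A₁..A₃: k=1: 0+10890+79·30·33=89100; k=2: 26070+0+79·11·33=54747 → min 54747 | A₂..A₄: k=2: 0+1089+30·11·3=2079; k=3: 10890+0+30·33·3=13860 → min 2079 | A₃..A₅: k=3: 0+891+11·33·9=4158; k=4: 1089+0+11·3·9=1386 → min 1386.
Length 4: A₁..A₄: k=1: 0+2079+79·30·3=9189; k=2: 26070+1089+79·11·3=29766; k=3: 54747+0+79·33·3=62568 → min 9189 | A₂..A₅: k=2: 0+1386+30·11·9=4356; k=3: 10890+891+30·33·9=20691; k=4: 2079+0+30·3·9=2889 → min 2889.
Length 5: A₁..A₅: k=1: 0+2889+79·30·9=24219; k=2: 26070+1386+79·11·9=35277; k=3: 54747+891+79·33·9=79101; k=4: 9189+0+79·3·9=11322 → min 11322.
Optimal order: ((A₁ × (A₂ × (A₃ × A₄))) × A₅) with cost 11322.

11322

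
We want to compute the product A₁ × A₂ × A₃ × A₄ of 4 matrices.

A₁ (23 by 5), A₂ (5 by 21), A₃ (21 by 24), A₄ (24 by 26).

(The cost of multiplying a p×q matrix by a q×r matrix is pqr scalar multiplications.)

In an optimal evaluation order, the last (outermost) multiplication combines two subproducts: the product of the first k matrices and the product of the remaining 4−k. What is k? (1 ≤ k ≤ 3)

Adjacent pairs: A₁A₂ = 23·5·21 = 2415; A₂A₃ = 5·21·24 = 2520; A₃A₄ = 21·24·26 = 13104.
Length 3: A₁..A₃: k=1: 0+2520+23·5·24=5280; k=2: 2415+0+23·21·24=14007 → min 5280 | A₂..A₄: k=2: 0+13104+5·21·26=15834; k=3: 2520+0+5·24·26=5640 → min 5640.
Top-level splits: k=1: (A₁..A₁)·(A₂..A₄) → 0+5640+23·5·26 = 8630; k=2: (A₁..A₂)·(A₃..A₄) → 2415+13104+23·21·26 = 28077; k=3: (A₁..A₃)·(A₄..A₄) → 5280+0+23·24·26 = 19632.
Best split is after A₁, i.e. k = 1.

1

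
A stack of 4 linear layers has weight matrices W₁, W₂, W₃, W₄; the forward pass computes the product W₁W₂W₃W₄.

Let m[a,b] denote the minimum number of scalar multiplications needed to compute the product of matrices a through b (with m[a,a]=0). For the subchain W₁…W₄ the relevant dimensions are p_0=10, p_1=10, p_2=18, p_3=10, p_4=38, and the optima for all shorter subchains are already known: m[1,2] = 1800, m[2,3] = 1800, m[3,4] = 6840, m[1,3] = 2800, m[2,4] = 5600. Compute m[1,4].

m[1,4] = min over k∈[1,3] of m[1,k]+m[k+1,4]+p_{0}·p_k·p_{4}.
k=1: 0 + 5600 + 10·10·38 = 9400; k=2: 1800 + 6840 + 10·18·38 = 15480; k=3: 2800 + 0 + 10·10·38 = 6600.
Minimum: 6600 at k=3.

6600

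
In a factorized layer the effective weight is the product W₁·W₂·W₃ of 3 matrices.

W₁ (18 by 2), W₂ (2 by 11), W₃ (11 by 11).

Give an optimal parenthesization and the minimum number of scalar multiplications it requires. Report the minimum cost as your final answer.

638

(W₁·(W₂·W₃)): cost 638.
((W₁·W₂)·W₃): cost 2574.
Optimal: (W₁·(W₂·W₃)) with cost 638.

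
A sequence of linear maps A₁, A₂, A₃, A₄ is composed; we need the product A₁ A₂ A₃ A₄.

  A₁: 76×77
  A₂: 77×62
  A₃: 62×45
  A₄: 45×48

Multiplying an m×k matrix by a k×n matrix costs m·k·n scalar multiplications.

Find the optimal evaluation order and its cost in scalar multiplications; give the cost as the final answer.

Adjacent pairs: A₁A₂ = 76·77·62 = 362824; A₂A₃ = 77·62·45 = 214830; A₃A₄ = 62·45·48 = 133920.
Length 3: A₁..A₃: k=1: 0+214830+76·77·45=478170; k=2: 362824+0+76·62·45=574864 → min 478170 | A₂..A₄: k=2: 0+133920+77·62·48=363072; k=3: 214830+0+77·45·48=381150 → min 363072.
Length 4: A₁..A₄: k=1: 0+363072+76·77·48=643968; k=2: 362824+133920+76·62·48=722920; k=3: 478170+0+76·45·48=642330 → min 642330.
Optimal parenthesization: ((A₁ (A₂ A₃)) A₄) with cost 642330.

642330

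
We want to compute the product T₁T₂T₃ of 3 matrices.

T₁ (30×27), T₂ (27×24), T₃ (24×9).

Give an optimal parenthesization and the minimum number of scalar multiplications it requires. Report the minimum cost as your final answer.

(T₁(T₂T₃)): cost 13122.
((T₁T₂)T₃): cost 25920.
Optimal: (T₁(T₂T₃)) with cost 13122.

13122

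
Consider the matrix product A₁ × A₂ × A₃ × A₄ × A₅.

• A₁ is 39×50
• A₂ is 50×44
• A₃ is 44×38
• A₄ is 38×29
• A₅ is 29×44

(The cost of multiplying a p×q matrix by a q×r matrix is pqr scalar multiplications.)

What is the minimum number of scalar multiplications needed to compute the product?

Adjacent pairs: A₁A₂ = 39·50·44 = 85800; A₂A₃ = 50·44·38 = 83600; A₃A₄ = 44·38·29 = 48488; A₄A₅ = 38·29·44 = 48488.
Length 3: A₁..A₃: k=1: 0+83600+39·50·38=157700; k=2: 85800+0+39·44·38=151008 → min 151008 | A₂..A₄: k=2: 0+48488+50·44·29=112288; k=3: 83600+0+50·38·29=138700 → min 112288 | A₃..A₅: k=3: 0+48488+44·38·44=122056; k=4: 48488+0+44·29·44=104632 → min 104632.
Length 4: A₁..A₄: k=1: 0+112288+39·50·29=168838; k=2: 85800+48488+39·44·29=184052; k=3: 151008+0+39·38·29=193986 → min 168838 | A₂..A₅: k=2: 0+104632+50·44·44=201432; k=3: 83600+48488+50·38·44=215688; k=4: 112288+0+50·29·44=176088 → min 176088.
Length 5: A₁..A₅: k=1: 0+176088+39·50·44=261888; k=2: 85800+104632+39·44·44=265936; k=3: 151008+48488+39·38·44=264704; k=4: 168838+0+39·29·44=218602 → min 218602.
Optimal order: ((A₁ × (A₂ × (A₃ × A₄))) × A₅) with cost 218602.

218602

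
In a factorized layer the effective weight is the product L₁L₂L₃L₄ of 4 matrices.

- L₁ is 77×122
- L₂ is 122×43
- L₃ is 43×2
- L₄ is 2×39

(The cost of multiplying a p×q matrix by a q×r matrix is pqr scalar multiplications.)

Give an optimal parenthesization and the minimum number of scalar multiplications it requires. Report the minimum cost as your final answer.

35286

Adjacent pairs: L₁L₂ = 77·122·43 = 403942; L₂L₃ = 122·43·2 = 10492; L₃L₄ = 43·2·39 = 3354.
Length 3: L₁..L₃: k=1: 0+10492+77·122·2=29280; k=2: 403942+0+77·43·2=410564 → min 29280 | L₂..L₄: k=2: 0+3354+122·43·39=207948; k=3: 10492+0+122·2·39=20008 → min 20008.
Length 4: L₁..L₄: k=1: 0+20008+77·122·39=386374; k=2: 403942+3354+77·43·39=536425; k=3: 29280+0+77·2·39=35286 → min 35286.
Optimal parenthesization: ((L₁(L₂L₃))L₄) with cost 35286.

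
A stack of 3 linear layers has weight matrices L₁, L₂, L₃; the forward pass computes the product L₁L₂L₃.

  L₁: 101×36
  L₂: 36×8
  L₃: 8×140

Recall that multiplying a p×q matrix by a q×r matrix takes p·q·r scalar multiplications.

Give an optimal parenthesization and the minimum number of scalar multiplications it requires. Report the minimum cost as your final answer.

(L₁(L₂L₃)): cost 549360.
((L₁L₂)L₃): cost 142208.
Optimal: ((L₁L₂)L₃) with cost 142208.

142208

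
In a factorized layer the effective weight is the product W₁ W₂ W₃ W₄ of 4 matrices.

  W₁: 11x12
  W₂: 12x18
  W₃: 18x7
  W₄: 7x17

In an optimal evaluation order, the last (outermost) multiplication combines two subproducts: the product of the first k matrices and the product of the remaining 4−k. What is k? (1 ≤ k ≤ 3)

Adjacent pairs: W₁W₂ = 11·12·18 = 2376; W₂W₃ = 12·18·7 = 1512; W₃W₄ = 18·7·17 = 2142.
Length 3: W₁..W₃: k=1: 0+1512+11·12·7=2436; k=2: 2376+0+11·18·7=3762 → min 2436 | W₂..W₄: k=2: 0+2142+12·18·17=5814; k=3: 1512+0+12·7·17=2940 → min 2940.
Top-level splits: k=1: (W₁..W₁)·(W₂..W₄) → 0+2940+11·12·17 = 5184; k=2: (W₁..W₂)·(W₃..W₄) → 2376+2142+11·18·17 = 7884; k=3: (W₁..W₃)·(W₄..W₄) → 2436+0+11·7·17 = 3745.
Best split is after W₃, i.e. k = 3.

3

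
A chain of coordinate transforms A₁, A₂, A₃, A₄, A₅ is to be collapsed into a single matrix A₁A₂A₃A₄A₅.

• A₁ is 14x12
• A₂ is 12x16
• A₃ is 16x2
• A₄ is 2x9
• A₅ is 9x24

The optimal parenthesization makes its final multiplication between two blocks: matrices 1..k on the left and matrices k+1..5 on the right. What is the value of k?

Adjacent pairs: A₁A₂ = 14·12·16 = 2688; A₂A₃ = 12·16·2 = 384; A₃A₄ = 16·2·9 = 288; A₄A₅ = 2·9·24 = 432.
Length 3: A₁..A₃: k=1: 0+384+14·12·2=720; k=2: 2688+0+14·16·2=3136 → min 720 | A₂..A₄: k=2: 0+288+12·16·9=2016; k=3: 384+0+12·2·9=600 → min 600 | A₃..A₅: k=3: 0+432+16·2·24=1200; k=4: 288+0+16·9·24=3744 → min 1200.
Length 4: A₁..A₄: k=1: 0+600+14·12·9=2112; k=2: 2688+288+14·16·9=4992; k=3: 720+0+14·2·9=972 → min 972 | A₂..A₅: k=2: 0+1200+12·16·24=5808; k=3: 384+432+12·2·24=1392; k=4: 600+0+12·9·24=3192 → min 1392.
Top-level splits: k=1: (A₁..A₁)·(A₂..A₅) → 0+1392+14·12·24 = 5424; k=2: (A₁..A₂)·(A₃..A₅) → 2688+1200+14·16·24 = 9264; k=3: (A₁..A₃)·(A₄..A₅) → 720+432+14·2·24 = 1824; k=4: (A₁..A₄)·(A₅..A₅) → 972+0+14·9·24 = 3996.
Best split is after A₃, i.e. k = 3.

3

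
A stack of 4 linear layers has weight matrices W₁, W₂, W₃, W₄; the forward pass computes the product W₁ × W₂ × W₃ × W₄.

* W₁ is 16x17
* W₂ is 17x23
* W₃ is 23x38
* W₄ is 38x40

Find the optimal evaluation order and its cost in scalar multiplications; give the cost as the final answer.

Adjacent pairs: W₁W₂ = 16·17·23 = 6256; W₂W₃ = 17·23·38 = 14858; W₃W₄ = 23·38·40 = 34960.
Length 3: W₁..W₃: k=1: 0+14858+16·17·38=25194; k=2: 6256+0+16·23·38=20240 → min 20240 | W₂..W₄: k=2: 0+34960+17·23·40=50600; k=3: 14858+0+17·38·40=40698 → min 40698.
Length 4: W₁..W₄: k=1: 0+40698+16·17·40=51578; k=2: 6256+34960+16·23·40=55936; k=3: 20240+0+16·38·40=44560 → min 44560.
Optimal parenthesization: (((W₁ × W₂) × W₃) × W₄) with cost 44560.

44560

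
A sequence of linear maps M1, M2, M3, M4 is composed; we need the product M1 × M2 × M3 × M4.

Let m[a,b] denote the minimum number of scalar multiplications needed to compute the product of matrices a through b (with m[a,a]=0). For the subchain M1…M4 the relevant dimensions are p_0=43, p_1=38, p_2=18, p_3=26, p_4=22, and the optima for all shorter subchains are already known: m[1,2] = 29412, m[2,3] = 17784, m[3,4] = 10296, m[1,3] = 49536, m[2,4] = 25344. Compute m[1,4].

m[1,4] = min over k∈[1,3] of m[1,k]+m[k+1,4]+p_{0}·p_k·p_{4}.
k=1: 0 + 25344 + 43·38·22 = 61292; k=2: 29412 + 10296 + 43·18·22 = 56736; k=3: 49536 + 0 + 43·26·22 = 74132.
Minimum: 56736 at k=2.

56736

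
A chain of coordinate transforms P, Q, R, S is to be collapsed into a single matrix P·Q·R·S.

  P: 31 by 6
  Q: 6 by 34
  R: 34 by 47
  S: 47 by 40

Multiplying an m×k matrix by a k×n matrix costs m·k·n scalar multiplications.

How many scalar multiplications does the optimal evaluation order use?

Adjacent pairs: PQ = 31·6·34 = 6324; QR = 6·34·47 = 9588; RS = 34·47·40 = 63920.
Length 3: P..R: k=1: 0+9588+31·6·47=18330; k=2: 6324+0+31·34·47=55862 → min 18330 | Q..S: k=2: 0+63920+6·34·40=72080; k=3: 9588+0+6·47·40=20868 → min 20868.
Length 4: P..S: k=1: 0+20868+31·6·40=28308; k=2: 6324+63920+31·34·40=112404; k=3: 18330+0+31·47·40=76610 → min 28308.
Optimal order: (P·((Q·R)·S)) with cost 28308.

28308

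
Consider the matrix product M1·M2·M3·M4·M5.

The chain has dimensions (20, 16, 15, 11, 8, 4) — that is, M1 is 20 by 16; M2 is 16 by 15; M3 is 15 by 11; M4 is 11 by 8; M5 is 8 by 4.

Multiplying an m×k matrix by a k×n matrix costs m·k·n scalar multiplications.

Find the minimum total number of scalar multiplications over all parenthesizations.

3252

Adjacent pairs: M1M2 = 20·16·15 = 4800; M2M3 = 16·15·11 = 2640; M3M4 = 15·11·8 = 1320; M4M5 = 11·8·4 = 352.
Length 3: M1..M3: k=1: 0+2640+20·16·11=6160; k=2: 4800+0+20·15·11=8100 → min 6160 | M2..M4: k=2: 0+1320+16·15·8=3240; k=3: 2640+0+16·11·8=4048 → min 3240 | M3..M5: k=3: 0+352+15·11·4=1012; k=4: 1320+0+15·8·4=1800 → min 1012.
Length 4: M1..M4: k=1: 0+3240+20·16·8=5800; k=2: 4800+1320+20·15·8=8520; k=3: 6160+0+20·11·8=7920 → min 5800 | M2..M5: k=2: 0+1012+16·15·4=1972; k=3: 2640+352+16·11·4=3696; k=4: 3240+0+16·8·4=3752 → min 1972.
Length 5: M1..M5: k=1: 0+1972+20·16·4=3252; k=2: 4800+1012+20·15·4=7012; k=3: 6160+352+20·11·4=7392; k=4: 5800+0+20·8·4=6440 → min 3252.
Optimal order: (M1·(M2·(M3·(M4·M5)))) with cost 3252.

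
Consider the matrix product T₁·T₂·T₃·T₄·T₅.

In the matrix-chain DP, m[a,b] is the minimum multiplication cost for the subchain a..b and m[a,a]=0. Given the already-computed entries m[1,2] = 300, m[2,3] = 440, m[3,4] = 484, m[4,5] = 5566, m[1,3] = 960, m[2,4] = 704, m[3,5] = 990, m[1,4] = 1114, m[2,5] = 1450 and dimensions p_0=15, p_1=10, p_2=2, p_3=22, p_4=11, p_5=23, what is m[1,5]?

1980

m[1,5] = min over k∈[1,4] of m[1,k]+m[k+1,5]+p_{0}·p_k·p_{5}.
k=1: 0 + 1450 + 15·10·23 = 4900; k=2: 300 + 990 + 15·2·23 = 1980; k=3: 960 + 5566 + 15·22·23 = 14116; k=4: 1114 + 0 + 15·11·23 = 4909.
Minimum: 1980 at k=2.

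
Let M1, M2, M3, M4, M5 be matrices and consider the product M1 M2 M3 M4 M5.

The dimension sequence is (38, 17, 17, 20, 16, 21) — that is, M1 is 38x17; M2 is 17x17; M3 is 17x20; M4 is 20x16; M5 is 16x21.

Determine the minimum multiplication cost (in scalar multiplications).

Adjacent pairs: M1M2 = 38·17·17 = 10982; M2M3 = 17·17·20 = 5780; M3M4 = 17·20·16 = 5440; M4M5 = 20·16·21 = 6720.
Length 3: M1..M3: k=1: 0+5780+38·17·20=18700; k=2: 10982+0+38·17·20=23902 → min 18700 | M2..M4: k=2: 0+5440+17·17·16=10064; k=3: 5780+0+17·20·16=11220 → min 10064 | M3..M5: k=3: 0+6720+17·20·21=13860; k=4: 5440+0+17·16·21=11152 → min 11152.
Length 4: M1..M4: k=1: 0+10064+38·17·16=20400; k=2: 10982+5440+38·17·16=26758; k=3: 18700+0+38·20·16=30860 → min 20400 | M2..M5: k=2: 0+11152+17·17·21=17221; k=3: 5780+6720+17·20·21=19640; k=4: 10064+0+17·16·21=15776 → min 15776.
Length 5: M1..M5: k=1: 0+15776+38·17·21=29342; k=2: 10982+11152+38·17·21=35700; k=3: 18700+6720+38·20·21=41380; k=4: 20400+0+38·16·21=33168 → min 29342.
Optimal order: (M1 ((M2 (M3 M4)) M5)) with cost 29342.

29342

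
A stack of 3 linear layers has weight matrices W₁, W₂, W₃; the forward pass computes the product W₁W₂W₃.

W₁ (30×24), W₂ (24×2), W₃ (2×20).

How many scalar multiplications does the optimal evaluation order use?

2640

Order (W₁(W₂W₃)): (W₂W₃): 24×2 by 2×20 → 24×20, cost 24·2·20 = 960; (W₁(W₂W₃)): 30×24 by 24×20 → 30×20, cost 30·24·20 = 14400; cumulative 15360. Total 15360.
Order ((W₁W₂)W₃): (W₁W₂): 30×24 by 24×2 → 30×2, cost 30·24·2 = 1440; ((W₁W₂)W₃): 30×2 by 2×20 → 30×20, cost 30·2·20 = 1200; cumulative 2640. Total 2640.
Minimum: 2640.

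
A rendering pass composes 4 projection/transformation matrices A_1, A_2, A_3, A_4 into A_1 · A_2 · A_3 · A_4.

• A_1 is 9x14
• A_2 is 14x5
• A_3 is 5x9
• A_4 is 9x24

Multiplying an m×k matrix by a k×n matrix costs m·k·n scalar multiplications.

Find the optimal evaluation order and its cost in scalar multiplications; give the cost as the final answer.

2790

Adjacent pairs: A_1A_2 = 9·14·5 = 630; A_2A_3 = 14·5·9 = 630; A_3A_4 = 5·9·24 = 1080.
Length 3: A_1..A_3: k=1: 0+630+9·14·9=1764; k=2: 630+0+9·5·9=1035 → min 1035 | A_2..A_4: k=2: 0+1080+14·5·24=2760; k=3: 630+0+14·9·24=3654 → min 2760.
Length 4: A_1..A_4: k=1: 0+2760+9·14·24=5784; k=2: 630+1080+9·5·24=2790; k=3: 1035+0+9·9·24=2979 → min 2790.
Optimal parenthesization: ((A_1 · A_2) · (A_3 · A_4)) with cost 2790.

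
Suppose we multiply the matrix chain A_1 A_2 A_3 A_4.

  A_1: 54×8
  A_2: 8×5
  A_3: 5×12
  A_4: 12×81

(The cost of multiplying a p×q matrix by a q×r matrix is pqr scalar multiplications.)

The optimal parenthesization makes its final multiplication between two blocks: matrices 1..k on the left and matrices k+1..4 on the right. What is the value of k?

2

Adjacent pairs: A_1A_2 = 54·8·5 = 2160; A_2A_3 = 8·5·12 = 480; A_3A_4 = 5·12·81 = 4860.
Length 3: A_1..A_3: k=1: 0+480+54·8·12=5664; k=2: 2160+0+54·5·12=5400 → min 5400 | A_2..A_4: k=2: 0+4860+8·5·81=8100; k=3: 480+0+8·12·81=8256 → min 8100.
Top-level splits: k=1: (A_1..A_1)·(A_2..A_4) → 0+8100+54·8·81 = 43092; k=2: (A_1..A_2)·(A_3..A_4) → 2160+4860+54·5·81 = 28890; k=3: (A_1..A_3)·(A_4..A_4) → 5400+0+54·12·81 = 57888.
Best split is after A_2, i.e. k = 2.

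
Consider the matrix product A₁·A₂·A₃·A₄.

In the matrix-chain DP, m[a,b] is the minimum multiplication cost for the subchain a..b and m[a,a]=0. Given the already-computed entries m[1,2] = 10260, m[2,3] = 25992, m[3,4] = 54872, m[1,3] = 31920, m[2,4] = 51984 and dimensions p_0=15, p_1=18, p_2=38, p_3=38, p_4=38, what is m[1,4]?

53580

m[1,4] = min over k∈[1,3] of m[1,k]+m[k+1,4]+p_{0}·p_k·p_{4}.
k=1: 0 + 51984 + 15·18·38 = 62244; k=2: 10260 + 54872 + 15·38·38 = 86792; k=3: 31920 + 0 + 15·38·38 = 53580.
Minimum: 53580 at k=3.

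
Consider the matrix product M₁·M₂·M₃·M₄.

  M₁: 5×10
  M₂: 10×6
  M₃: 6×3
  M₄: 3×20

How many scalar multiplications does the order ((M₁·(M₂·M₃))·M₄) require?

630

(M₂·M₃): 10×6 by 6×3 → 10×3, cost 10·6·3 = 180
(M₁·(M₂·M₃)): 5×10 by 10×3 → 5×3, cost 5·10·3 = 150; cumulative 330
((M₁·(M₂·M₃))·M₄): 5×3 by 3×20 → 5×20, cost 5·3·20 = 300; cumulative 630
Total: 630 scalar multiplications.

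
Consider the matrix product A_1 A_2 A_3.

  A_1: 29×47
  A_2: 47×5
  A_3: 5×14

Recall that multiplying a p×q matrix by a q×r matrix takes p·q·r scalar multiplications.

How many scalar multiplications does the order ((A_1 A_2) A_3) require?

(A_1 A_2): 29×47 by 47×5 → 29×5, cost 29·47·5 = 6815
((A_1 A_2) A_3): 29×5 by 5×14 → 29×14, cost 29·5·14 = 2030; cumulative 8845
Total: 8845 scalar multiplications.

8845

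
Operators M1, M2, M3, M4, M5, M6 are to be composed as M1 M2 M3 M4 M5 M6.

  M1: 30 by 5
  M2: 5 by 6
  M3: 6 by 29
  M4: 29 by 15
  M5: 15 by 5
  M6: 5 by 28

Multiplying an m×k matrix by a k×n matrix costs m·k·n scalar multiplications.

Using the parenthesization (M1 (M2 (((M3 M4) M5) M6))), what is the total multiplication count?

8940

(M3 M4): 6×29 by 29×15 → 6×15, cost 6·29·15 = 2610
((M3 M4) M5): 6×15 by 15×5 → 6×5, cost 6·15·5 = 450; cumulative 3060
(((M3 M4) M5) M6): 6×5 by 5×28 → 6×28, cost 6·5·28 = 840; cumulative 3900
(M2 (((M3 M4) M5) M6)): 5×6 by 6×28 → 5×28, cost 5·6·28 = 840; cumulative 4740
(M1 (M2 (((M3 M4) M5) M6))): 30×5 by 5×28 → 30×28, cost 30·5·28 = 4200; cumulative 8940
Total: 8940 scalar multiplications.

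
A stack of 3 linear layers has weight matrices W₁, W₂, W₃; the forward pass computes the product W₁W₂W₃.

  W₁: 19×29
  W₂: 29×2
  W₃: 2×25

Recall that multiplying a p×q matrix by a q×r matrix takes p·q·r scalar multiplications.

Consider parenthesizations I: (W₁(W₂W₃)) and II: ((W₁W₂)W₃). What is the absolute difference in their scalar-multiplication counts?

13173

Order I = (W₁(W₂W₃)): (W₂W₃): 29×2 by 2×25 → 29×25, cost 29·2·25 = 1450; (W₁(W₂W₃)): 19×29 by 29×25 → 19×25, cost 19·29·25 = 13775; cumulative 15225. Total 15225.
Order II = ((W₁W₂)W₃): (W₁W₂): 19×29 by 29×2 → 19×2, cost 19·29·2 = 1102; ((W₁W₂)W₃): 19×2 by 2×25 → 19×25, cost 19·2·25 = 950; cumulative 2052. Total 2052.
Difference: |15225 − 2052| = 13173.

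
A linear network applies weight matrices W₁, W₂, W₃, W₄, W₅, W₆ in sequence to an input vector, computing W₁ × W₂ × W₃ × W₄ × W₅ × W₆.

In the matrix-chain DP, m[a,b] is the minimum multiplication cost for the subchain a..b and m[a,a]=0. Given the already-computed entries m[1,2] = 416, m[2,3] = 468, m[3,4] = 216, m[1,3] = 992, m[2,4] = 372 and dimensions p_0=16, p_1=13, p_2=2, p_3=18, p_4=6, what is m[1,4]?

824

m[1,4] = min over k∈[1,3] of m[1,k]+m[k+1,4]+p_{0}·p_k·p_{4}.
k=1: 0 + 372 + 16·13·6 = 1620; k=2: 416 + 216 + 16·2·6 = 824; k=3: 992 + 0 + 16·18·6 = 2720.
Minimum: 824 at k=2.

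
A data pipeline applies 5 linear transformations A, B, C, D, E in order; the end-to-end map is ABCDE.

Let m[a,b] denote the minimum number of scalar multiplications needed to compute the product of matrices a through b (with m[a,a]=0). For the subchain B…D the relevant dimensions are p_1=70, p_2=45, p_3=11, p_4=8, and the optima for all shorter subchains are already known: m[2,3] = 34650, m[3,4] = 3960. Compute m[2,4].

m[2,4] = min over k∈[2,3] of m[2,k]+m[k+1,4]+p_{1}·p_k·p_{4}.
k=2: 0 + 3960 + 70·45·8 = 29160; k=3: 34650 + 0 + 70·11·8 = 40810.
Minimum: 29160 at k=2.

29160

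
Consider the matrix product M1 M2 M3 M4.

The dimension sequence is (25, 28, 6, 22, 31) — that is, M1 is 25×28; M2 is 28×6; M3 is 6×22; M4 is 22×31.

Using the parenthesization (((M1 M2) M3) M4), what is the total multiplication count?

(M1 M2): 25×28 by 28×6 → 25×6, cost 25·28·6 = 4200
((M1 M2) M3): 25×6 by 6×22 → 25×22, cost 25·6·22 = 3300; cumulative 7500
(((M1 M2) M3) M4): 25×22 by 22×31 → 25×31, cost 25·22·31 = 17050; cumulative 24550
Total: 24550 scalar multiplications.

24550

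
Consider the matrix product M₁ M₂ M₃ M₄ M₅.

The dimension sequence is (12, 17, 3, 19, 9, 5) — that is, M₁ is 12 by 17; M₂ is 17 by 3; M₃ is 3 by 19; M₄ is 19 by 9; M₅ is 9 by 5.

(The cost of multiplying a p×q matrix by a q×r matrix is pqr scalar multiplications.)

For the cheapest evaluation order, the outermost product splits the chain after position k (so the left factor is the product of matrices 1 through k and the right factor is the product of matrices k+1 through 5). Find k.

Adjacent pairs: M₁M₂ = 12·17·3 = 612; M₂M₃ = 17·3·19 = 969; M₃M₄ = 3·19·9 = 513; M₄M₅ = 19·9·5 = 855.
Length 3: M₁..M₃: k=1: 0+969+12·17·19=4845; k=2: 612+0+12·3·19=1296 → min 1296 | M₂..M₄: k=2: 0+513+17·3·9=972; k=3: 969+0+17·19·9=3876 → min 972 | M₃..M₅: k=3: 0+855+3·19·5=1140; k=4: 513+0+3·9·5=648 → min 648.
Length 4: M₁..M₄: k=1: 0+972+12·17·9=2808; k=2: 612+513+12·3·9=1449; k=3: 1296+0+12·19·9=3348 → min 1449 | M₂..M₅: k=2: 0+648+17·3·5=903; k=3: 969+855+17·19·5=3439; k=4: 972+0+17·9·5=1737 → min 903.
Top-level splits: k=1: (M₁..M₁)·(M₂..M₅) → 0+903+12·17·5 = 1923; k=2: (M₁..M₂)·(M₃..M₅) → 612+648+12·3·5 = 1440; k=3: (M₁..M₃)·(M₄..M₅) → 1296+855+12·19·5 = 3291; k=4: (M₁..M₄)·(M₅..M₅) → 1449+0+12·9·5 = 1989.
Best split is after M₂, i.e. k = 2.

2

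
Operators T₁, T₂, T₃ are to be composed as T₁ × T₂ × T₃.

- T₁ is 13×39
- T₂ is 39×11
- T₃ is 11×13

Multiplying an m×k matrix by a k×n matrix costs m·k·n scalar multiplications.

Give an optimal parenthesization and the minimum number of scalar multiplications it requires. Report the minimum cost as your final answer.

7436

(T₁ × (T₂ × T₃)): cost 12168.
((T₁ × T₂) × T₃): cost 7436.
Optimal: ((T₁ × T₂) × T₃) with cost 7436.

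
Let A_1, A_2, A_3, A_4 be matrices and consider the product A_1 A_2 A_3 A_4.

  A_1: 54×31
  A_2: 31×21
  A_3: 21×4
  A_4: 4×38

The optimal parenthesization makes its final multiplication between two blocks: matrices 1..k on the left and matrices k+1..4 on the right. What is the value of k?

Adjacent pairs: A_1A_2 = 54·31·21 = 35154; A_2A_3 = 31·21·4 = 2604; A_3A_4 = 21·4·38 = 3192.
Length 3: A_1..A_3: k=1: 0+2604+54·31·4=9300; k=2: 35154+0+54·21·4=39690 → min 9300 | A_2..A_4: k=2: 0+3192+31·21·38=27930; k=3: 2604+0+31·4·38=7316 → min 7316.
Top-level splits: k=1: (A_1..A_1)·(A_2..A_4) → 0+7316+54·31·38 = 70928; k=2: (A_1..A_2)·(A_3..A_4) → 35154+3192+54·21·38 = 81438; k=3: (A_1..A_3)·(A_4..A_4) → 9300+0+54·4·38 = 17508.
Best split is after A_3, i.e. k = 3.

3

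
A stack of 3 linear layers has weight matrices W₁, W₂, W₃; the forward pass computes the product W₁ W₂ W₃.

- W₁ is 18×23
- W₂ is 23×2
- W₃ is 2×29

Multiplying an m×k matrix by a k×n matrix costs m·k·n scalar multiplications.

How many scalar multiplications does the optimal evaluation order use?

1872

Order (W₁ (W₂ W₃)): (W₂ W₃): 23×2 by 2×29 → 23×29, cost 23·2·29 = 1334; (W₁ (W₂ W₃)): 18×23 by 23×29 → 18×29, cost 18·23·29 = 12006; cumulative 13340. Total 13340.
Order ((W₁ W₂) W₃): (W₁ W₂): 18×23 by 23×2 → 18×2, cost 18·23·2 = 828; ((W₁ W₂) W₃): 18×2 by 2×29 → 18×29, cost 18·2·29 = 1044; cumulative 1872. Total 1872.
Minimum: 1872.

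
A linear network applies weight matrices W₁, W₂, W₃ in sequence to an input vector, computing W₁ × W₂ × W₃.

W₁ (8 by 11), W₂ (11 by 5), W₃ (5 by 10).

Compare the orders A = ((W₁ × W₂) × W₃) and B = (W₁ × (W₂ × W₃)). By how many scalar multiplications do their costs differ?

590

Order A = ((W₁ × W₂) × W₃): (W₁ × W₂): 8×11 by 11×5 → 8×5, cost 8·11·5 = 440; ((W₁ × W₂) × W₃): 8×5 by 5×10 → 8×10, cost 8·5·10 = 400; cumulative 840. Total 840.
Order B = (W₁ × (W₂ × W₃)): (W₂ × W₃): 11×5 by 5×10 → 11×10, cost 11·5·10 = 550; (W₁ × (W₂ × W₃)): 8×11 by 11×10 → 8×10, cost 8·11·10 = 880; cumulative 1430. Total 1430.
Difference: |840 − 1430| = 590.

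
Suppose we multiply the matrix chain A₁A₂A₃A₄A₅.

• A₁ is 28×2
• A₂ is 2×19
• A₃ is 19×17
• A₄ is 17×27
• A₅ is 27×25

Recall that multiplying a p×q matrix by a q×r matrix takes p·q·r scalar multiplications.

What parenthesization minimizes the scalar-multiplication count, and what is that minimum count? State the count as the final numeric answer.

Adjacent pairs: A₁A₂ = 28·2·19 = 1064; A₂A₃ = 2·19·17 = 646; A₃A₄ = 19·17·27 = 8721; A₄A₅ = 17·27·25 = 11475.
Length 3: A₁..A₃: k=1: 0+646+28·2·17=1598; k=2: 1064+0+28·19·17=10108 → min 1598 | A₂..A₄: k=2: 0+8721+2·19·27=9747; k=3: 646+0+2·17·27=1564 → min 1564 | A₃..A₅: k=3: 0+11475+19·17·25=19550; k=4: 8721+0+19·27·25=21546 → min 19550.
Length 4: A₁..A₄: k=1: 0+1564+28·2·27=3076; k=2: 1064+8721+28·19·27=24149; k=3: 1598+0+28·17·27=14450 → min 3076 | A₂..A₅: k=2: 0+19550+2·19·25=20500; k=3: 646+11475+2·17·25=12971; k=4: 1564+0+2·27·25=2914 → min 2914.
Length 5: A₁..A₅: k=1: 0+2914+28·2·25=4314; k=2: 1064+19550+28·19·25=33914; k=3: 1598+11475+28·17·25=24973; k=4: 3076+0+28·27·25=21976 → min 4314.
Optimal parenthesization: (A₁(((A₂A₃)A₄)A₅)) with cost 4314.

4314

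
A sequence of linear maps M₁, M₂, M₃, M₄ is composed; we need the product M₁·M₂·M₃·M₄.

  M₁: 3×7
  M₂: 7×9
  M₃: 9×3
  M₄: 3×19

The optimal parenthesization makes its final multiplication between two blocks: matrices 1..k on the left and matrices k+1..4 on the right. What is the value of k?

Adjacent pairs: M₁M₂ = 3·7·9 = 189; M₂M₃ = 7·9·3 = 189; M₃M₄ = 9·3·19 = 513.
Length 3: M₁..M₃: k=1: 0+189+3·7·3=252; k=2: 189+0+3·9·3=270 → min 252 | M₂..M₄: k=2: 0+513+7·9·19=1710; k=3: 189+0+7·3·19=588 → min 588.
Top-level splits: k=1: (M₁..M₁)·(M₂..M₄) → 0+588+3·7·19 = 987; k=2: (M₁..M₂)·(M₃..M₄) → 189+513+3·9·19 = 1215; k=3: (M₁..M₃)·(M₄..M₄) → 252+0+3·3·19 = 423.
Best split is after M₃, i.e. k = 3.

3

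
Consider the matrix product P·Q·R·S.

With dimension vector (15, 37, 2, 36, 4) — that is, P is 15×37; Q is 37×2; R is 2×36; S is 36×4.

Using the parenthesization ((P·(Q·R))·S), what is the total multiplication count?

24804

(Q·R): 37×2 by 2×36 → 37×36, cost 37·2·36 = 2664
(P·(Q·R)): 15×37 by 37×36 → 15×36, cost 15·37·36 = 19980; cumulative 22644
((P·(Q·R))·S): 15×36 by 36×4 → 15×4, cost 15·36·4 = 2160; cumulative 24804
Total: 24804 scalar multiplications.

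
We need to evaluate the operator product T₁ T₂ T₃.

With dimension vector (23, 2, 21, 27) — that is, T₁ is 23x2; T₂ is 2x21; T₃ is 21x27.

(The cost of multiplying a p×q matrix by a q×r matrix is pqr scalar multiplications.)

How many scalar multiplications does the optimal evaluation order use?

Order (T₁ (T₂ T₃)): (T₂ T₃): 2×21 by 21×27 → 2×27, cost 2·21·27 = 1134; (T₁ (T₂ T₃)): 23×2 by 2×27 → 23×27, cost 23·2·27 = 1242; cumulative 2376. Total 2376.
Order ((T₁ T₂) T₃): (T₁ T₂): 23×2 by 2×21 → 23×21, cost 23·2·21 = 966; ((T₁ T₂) T₃): 23×21 by 21×27 → 23×27, cost 23·21·27 = 13041; cumulative 14007. Total 14007.
Minimum: 2376.

2376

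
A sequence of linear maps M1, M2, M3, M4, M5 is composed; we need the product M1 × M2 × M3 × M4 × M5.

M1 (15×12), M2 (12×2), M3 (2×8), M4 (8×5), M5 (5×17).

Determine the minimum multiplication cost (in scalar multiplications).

1120

Adjacent pairs: M1M2 = 15·12·2 = 360; M2M3 = 12·2·8 = 192; M3M4 = 2·8·5 = 80; M4M5 = 8·5·17 = 680.
Length 3: M1..M3: k=1: 0+192+15·12·8=1632; k=2: 360+0+15·2·8=600 → min 600 | M2..M4: k=2: 0+80+12·2·5=200; k=3: 192+0+12·8·5=672 → min 200 | M3..M5: k=3: 0+680+2·8·17=952; k=4: 80+0+2·5·17=250 → min 250.
Length 4: M1..M4: k=1: 0+200+15·12·5=1100; k=2: 360+80+15·2·5=590; k=3: 600+0+15·8·5=1200 → min 590 | M2..M5: k=2: 0+250+12·2·17=658; k=3: 192+680+12·8·17=2504; k=4: 200+0+12·5·17=1220 → min 658.
Length 5: M1..M5: k=1: 0+658+15·12·17=3718; k=2: 360+250+15·2·17=1120; k=3: 600+680+15·8·17=3320; k=4: 590+0+15·5·17=1865 → min 1120.
Optimal order: ((M1 × M2) × ((M3 × M4) × M5)) with cost 1120.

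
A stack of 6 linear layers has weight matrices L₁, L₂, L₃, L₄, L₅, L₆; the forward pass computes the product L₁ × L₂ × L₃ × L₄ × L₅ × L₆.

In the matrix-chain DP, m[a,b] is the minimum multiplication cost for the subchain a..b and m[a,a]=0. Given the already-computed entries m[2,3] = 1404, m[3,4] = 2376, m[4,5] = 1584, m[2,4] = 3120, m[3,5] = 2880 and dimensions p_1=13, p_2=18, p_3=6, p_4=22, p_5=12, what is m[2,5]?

3924

m[2,5] = min over k∈[2,4] of m[2,k]+m[k+1,5]+p_{1}·p_k·p_{5}.
k=2: 0 + 2880 + 13·18·12 = 5688; k=3: 1404 + 1584 + 13·6·12 = 3924; k=4: 3120 + 0 + 13·22·12 = 6552.
Minimum: 3924 at k=3.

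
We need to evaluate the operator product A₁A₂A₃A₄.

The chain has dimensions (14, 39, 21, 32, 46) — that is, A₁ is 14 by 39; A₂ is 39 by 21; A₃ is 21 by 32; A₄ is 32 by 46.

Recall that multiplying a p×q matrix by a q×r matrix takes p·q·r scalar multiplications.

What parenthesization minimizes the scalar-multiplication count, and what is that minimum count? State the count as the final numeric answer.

Adjacent pairs: A₁A₂ = 14·39·21 = 11466; A₂A₃ = 39·21·32 = 26208; A₃A₄ = 21·32·46 = 30912.
Length 3: A₁..A₃: k=1: 0+26208+14·39·32=43680; k=2: 11466+0+14·21·32=20874 → min 20874 | A₂..A₄: k=2: 0+30912+39·21·46=68586; k=3: 26208+0+39·32·46=83616 → min 68586.
Length 4: A₁..A₄: k=1: 0+68586+14·39·46=93702; k=2: 11466+30912+14·21·46=55902; k=3: 20874+0+14·32·46=41482 → min 41482.
Optimal parenthesization: (((A₁A₂)A₃)A₄) with cost 41482.

41482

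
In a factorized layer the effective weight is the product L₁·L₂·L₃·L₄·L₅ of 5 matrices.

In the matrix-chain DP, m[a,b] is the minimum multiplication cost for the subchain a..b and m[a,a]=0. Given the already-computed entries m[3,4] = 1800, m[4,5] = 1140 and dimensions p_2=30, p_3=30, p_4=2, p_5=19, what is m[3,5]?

2940

m[3,5] = min over k∈[3,4] of m[3,k]+m[k+1,5]+p_{2}·p_k·p_{5}.
k=3: 0 + 1140 + 30·30·19 = 18240; k=4: 1800 + 0 + 30·2·19 = 2940.
Minimum: 2940 at k=4.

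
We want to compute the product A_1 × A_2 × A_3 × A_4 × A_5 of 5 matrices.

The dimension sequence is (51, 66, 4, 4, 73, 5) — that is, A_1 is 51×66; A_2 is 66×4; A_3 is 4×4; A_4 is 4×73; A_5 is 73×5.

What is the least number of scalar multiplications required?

Adjacent pairs: A_1A_2 = 51·66·4 = 13464; A_2A_3 = 66·4·4 = 1056; A_3A_4 = 4·4·73 = 1168; A_4A_5 = 4·73·5 = 1460.
Length 3: A_1..A_3: k=1: 0+1056+51·66·4=14520; k=2: 13464+0+51·4·4=14280 → min 14280 | A_2..A_4: k=2: 0+1168+66·4·73=20440; k=3: 1056+0+66·4·73=20328 → min 20328 | A_3..A_5: k=3: 0+1460+4·4·5=1540; k=4: 1168+0+4·73·5=2628 → min 1540.
Length 4: A_1..A_4: k=1: 0+20328+51·66·73=266046; k=2: 13464+1168+51·4·73=29524; k=3: 14280+0+51·4·73=29172 → min 29172 | A_2..A_5: k=2: 0+1540+66·4·5=2860; k=3: 1056+1460+66·4·5=3836; k=4: 20328+0+66·73·5=44418 → min 2860.
Length 5: A_1..A_5: k=1: 0+2860+51·66·5=19690; k=2: 13464+1540+51·4·5=16024; k=3: 14280+1460+51·4·5=16760; k=4: 29172+0+51·73·5=47787 → min 16024.
Optimal order: ((A_1 × A_2) × (A_3 × (A_4 × A_5))) with cost 16024.

16024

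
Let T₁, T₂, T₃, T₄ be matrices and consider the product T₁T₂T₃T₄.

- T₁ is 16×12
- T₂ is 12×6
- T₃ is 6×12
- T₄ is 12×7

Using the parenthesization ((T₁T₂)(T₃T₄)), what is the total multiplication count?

(T₁T₂): 16×12 by 12×6 → 16×6, cost 16·12·6 = 1152
(T₃T₄): 6×12 by 12×7 → 6×7, cost 6·12·7 = 504
((T₁T₂)(T₃T₄)): 16×6 by 6×7 → 16×7, cost 16·6·7 = 672; cumulative 2328
Total: 2328 scalar multiplications.

2328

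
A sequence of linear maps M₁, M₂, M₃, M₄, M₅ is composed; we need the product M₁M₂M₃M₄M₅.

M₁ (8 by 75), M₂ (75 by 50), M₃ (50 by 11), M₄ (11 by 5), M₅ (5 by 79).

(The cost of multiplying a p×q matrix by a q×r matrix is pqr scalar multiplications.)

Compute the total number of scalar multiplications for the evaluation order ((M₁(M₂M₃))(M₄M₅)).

59147

(M₂M₃): 75×50 by 50×11 → 75×11, cost 75·50·11 = 41250
(M₁(M₂M₃)): 8×75 by 75×11 → 8×11, cost 8·75·11 = 6600; cumulative 47850
(M₄M₅): 11×5 by 5×79 → 11×79, cost 11·5·79 = 4345
((M₁(M₂M₃))(M₄M₅)): 8×11 by 11×79 → 8×79, cost 8·11·79 = 6952; cumulative 59147
Total: 59147 scalar multiplications.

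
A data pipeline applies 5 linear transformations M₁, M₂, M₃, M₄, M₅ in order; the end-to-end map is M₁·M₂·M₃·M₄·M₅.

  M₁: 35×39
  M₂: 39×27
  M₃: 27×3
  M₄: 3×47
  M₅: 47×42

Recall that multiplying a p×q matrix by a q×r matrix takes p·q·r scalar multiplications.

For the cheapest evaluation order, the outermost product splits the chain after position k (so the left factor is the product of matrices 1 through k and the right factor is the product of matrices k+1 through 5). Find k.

3

Adjacent pairs: M₁M₂ = 35·39·27 = 36855; M₂M₃ = 39·27·3 = 3159; M₃M₄ = 27·3·47 = 3807; M₄M₅ = 3·47·42 = 5922.
Length 3: M₁..M₃: k=1: 0+3159+35·39·3=7254; k=2: 36855+0+35·27·3=39690 → min 7254 | M₂..M₄: k=2: 0+3807+39·27·47=53298; k=3: 3159+0+39·3·47=8658 → min 8658 | M₃..M₅: k=3: 0+5922+27·3·42=9324; k=4: 3807+0+27·47·42=57105 → min 9324.
Length 4: M₁..M₄: k=1: 0+8658+35·39·47=72813; k=2: 36855+3807+35·27·47=85077; k=3: 7254+0+35·3·47=12189 → min 12189 | M₂..M₅: k=2: 0+9324+39·27·42=53550; k=3: 3159+5922+39·3·42=13995; k=4: 8658+0+39·47·42=85644 → min 13995.
Top-level splits: k=1: (M₁..M₁)·(M₂..M₅) → 0+13995+35·39·42 = 71325; k=2: (M₁..M₂)·(M₃..M₅) → 36855+9324+35·27·42 = 85869; k=3: (M₁..M₃)·(M₄..M₅) → 7254+5922+35·3·42 = 17586; k=4: (M₁..M₄)·(M₅..M₅) → 12189+0+35·47·42 = 81279.
Best split is after M₃, i.e. k = 3.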